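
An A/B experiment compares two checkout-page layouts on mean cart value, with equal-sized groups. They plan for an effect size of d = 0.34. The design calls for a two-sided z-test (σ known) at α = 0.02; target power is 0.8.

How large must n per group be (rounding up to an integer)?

n = 174 per group

Set Φ(δ − 2.326) = 0.8; then δ − 2.326 = Φ⁻¹(0.8) = 0.842, giving δ = 3.168.
(The Φ(−δ − z_{α/2}) term is vanishingly small for δ > 0 and is dropped in the standard sample-size formula.)
δ = d·√(n/2) ⇒ n = 2(δ/d)² = 2 × (3.168 / 0.34)² = 173.63.
Round up to the next whole unit.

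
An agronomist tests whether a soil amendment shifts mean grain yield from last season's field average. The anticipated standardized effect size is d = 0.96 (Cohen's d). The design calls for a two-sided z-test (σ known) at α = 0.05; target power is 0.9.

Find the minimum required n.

n = 12

Set Φ(δ − 1.960) = 0.9; then δ − 1.960 = Φ⁻¹(0.9) = 1.282, giving δ = 3.242.
(The Φ(−δ − z_{α/2}) term is vanishingly small for δ > 0 and is dropped in the standard sample-size formula.)
δ = d·√n ⇒ n = (δ/d)² = (3.242 / 0.96)² = 11.40.
Round up to the next whole unit.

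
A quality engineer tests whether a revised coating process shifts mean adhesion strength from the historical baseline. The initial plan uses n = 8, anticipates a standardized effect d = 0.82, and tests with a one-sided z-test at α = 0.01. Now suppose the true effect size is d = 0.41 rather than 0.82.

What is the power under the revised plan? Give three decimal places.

Power ≈ 0.122

With d = 0.41: δ = d·√n = 0.41 × √8 = 1.1597. Critical value z_{0.01} = 2.326.
Revised power = Φ(δ − 2.326) = Φ(-1.167) = 0.1217.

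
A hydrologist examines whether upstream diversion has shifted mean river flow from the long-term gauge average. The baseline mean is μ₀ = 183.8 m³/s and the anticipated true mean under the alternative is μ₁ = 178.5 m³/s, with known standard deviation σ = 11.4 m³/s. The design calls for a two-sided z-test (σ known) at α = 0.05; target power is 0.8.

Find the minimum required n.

n = 37

Standardized effect: d = |μ₁ − μ₀| / σ = |178.5 − 183.8| / 11.4 = 0.4649
Set Φ(δ − 1.960) = 0.8; then δ − 1.960 = Φ⁻¹(0.8) = 0.842, giving δ = 2.802.
(For δ > 0 the lower-tail rejection region contributes negligibly to power, so the one-term inversion is standard.)
δ = d·√n ⇒ n = (δ/d)² = (2.802 / 0.4649)² = 36.31.
Round up to the next whole unit.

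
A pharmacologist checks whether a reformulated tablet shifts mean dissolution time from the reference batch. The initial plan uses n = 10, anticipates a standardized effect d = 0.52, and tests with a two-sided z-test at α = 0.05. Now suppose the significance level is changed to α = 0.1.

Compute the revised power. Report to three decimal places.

δ = d·√n = 0.52 × √10 = 1.6444 (unchanged). New critical value: z_{0.05} = 1.645.
Revised power = Φ(δ − 1.645) + Φ(−δ − 1.645) = Φ(0.000) + Φ(-3.289) = 0.4998 + 0.0005 = 0.5003.

Power ≈ 0.500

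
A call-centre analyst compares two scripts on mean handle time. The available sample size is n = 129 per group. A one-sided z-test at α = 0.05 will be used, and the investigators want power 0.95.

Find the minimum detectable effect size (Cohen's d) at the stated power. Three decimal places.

Required noncentrality: δ = z_{0.05} + z_{0.05} = 1.645 + 1.645 = 3.290.
δ = d·√(n/2) ⇒ d = δ/√(n/2) = 3.290/√(129/2) = 0.4096.

d ≈ 0.410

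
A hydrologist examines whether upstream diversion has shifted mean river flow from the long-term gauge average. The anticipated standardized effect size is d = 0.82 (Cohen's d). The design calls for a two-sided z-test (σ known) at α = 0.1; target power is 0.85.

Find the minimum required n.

n = 11

For power 0.85 need Φ(δ − z_{0.05}) = 0.85, so δ = z_{0.05} + z_{0.15} = 1.645 + 1.036 = 2.681.
(Ignoring the negligible lower-tail rejection probability gives the usual closed-form inversion.)
δ = d·√n ⇒ n = (δ/d)² = (2.681 / 0.82)² = 10.69.
Rounding up, n = 11.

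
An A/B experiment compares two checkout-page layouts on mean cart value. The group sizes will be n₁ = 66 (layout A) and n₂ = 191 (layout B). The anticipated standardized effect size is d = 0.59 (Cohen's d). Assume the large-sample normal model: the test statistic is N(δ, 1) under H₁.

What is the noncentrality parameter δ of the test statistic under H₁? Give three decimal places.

The noncentrality parameter scales effect size by the design's sample-size factor: δ = d / √(1/n₁ + 1/n₂) = 0.59 / √(1/66 + 1/191) = 4.1321

δ ≈ 4.132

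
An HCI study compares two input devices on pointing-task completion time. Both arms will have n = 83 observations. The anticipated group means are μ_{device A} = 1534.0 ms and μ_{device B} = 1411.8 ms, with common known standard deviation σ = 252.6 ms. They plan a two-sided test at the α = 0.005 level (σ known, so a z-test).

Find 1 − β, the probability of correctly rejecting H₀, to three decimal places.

Standardized effect: d = |μ_{device A} − μ_{device B}| / σ = |1534.0 − 1411.8| / 252.6 = 0.4838
Noncentrality parameter: δ = d·√(n/2) = 0.4838 × √(83/2) = 3.1165
Critical value for a two-sided test at α = 0.005: z_{α/2} = 2.807.
Power = Φ(δ − 2.807) + Φ(−δ − 2.807) = Φ(0.309) + Φ(-5.923) = 0.6215 + 0.0000 = 0.6215.

Power ≈ 0.622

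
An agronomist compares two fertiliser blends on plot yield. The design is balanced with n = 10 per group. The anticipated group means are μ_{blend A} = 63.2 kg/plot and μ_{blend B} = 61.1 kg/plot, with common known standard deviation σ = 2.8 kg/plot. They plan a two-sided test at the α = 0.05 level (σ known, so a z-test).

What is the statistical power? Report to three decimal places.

Power ≈ 0.389

Standardized effect: d = |μ_{blend A} − μ_{blend B}| / σ = |63.2 − 61.1| / 2.8 = 0.7500
Noncentrality parameter: δ = d·√(n/2) = 0.7500 × √(10/2) = 1.6771
Critical value for a two-sided test at α = 0.05: z_{α/2} = 1.960.
Power = Φ(δ − 1.960) + Φ(−δ − 1.960) = Φ(-0.283) + Φ(-3.637) = 0.3886 + 0.0001 = 0.3888.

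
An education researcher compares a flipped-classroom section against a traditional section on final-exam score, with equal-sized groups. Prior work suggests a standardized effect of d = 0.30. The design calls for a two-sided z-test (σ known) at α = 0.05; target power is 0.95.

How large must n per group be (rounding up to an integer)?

n = 289 per group

Set Φ(δ − 1.960) = 0.95; then δ − 1.960 = Φ⁻¹(0.95) = 1.645, giving δ = 3.605.
(For δ > 0 the lower-tail rejection region contributes negligibly to power, so the one-term inversion is standard.)
δ = d·√(n/2) ⇒ n = 2(δ/d)² = 2 × (3.605 / 0.30)² = 288.77.
Round up to the next whole unit.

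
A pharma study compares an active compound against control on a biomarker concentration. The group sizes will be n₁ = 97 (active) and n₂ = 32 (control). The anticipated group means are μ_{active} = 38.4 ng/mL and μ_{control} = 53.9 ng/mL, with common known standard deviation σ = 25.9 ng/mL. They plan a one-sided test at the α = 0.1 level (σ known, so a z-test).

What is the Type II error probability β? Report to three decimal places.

Standardized effect: d = |μ_{active} − μ_{control}| / σ = |38.4 − 53.9| / 25.9 = 0.5985
Noncentrality parameter: δ = d / √(1/n₁ + 1/n₂) = 0.5985 / √(1/97 + 1/32) = 2.9356
One-sided α = 0.1 → critical value z_{0.1} = 1.282.
Power = P(Z > 1.282 − δ) = Φ(1.654) = 0.9509.
Type II error: β = 1 − power = 1 − 0.9509 = 0.0491.

β ≈ 0.049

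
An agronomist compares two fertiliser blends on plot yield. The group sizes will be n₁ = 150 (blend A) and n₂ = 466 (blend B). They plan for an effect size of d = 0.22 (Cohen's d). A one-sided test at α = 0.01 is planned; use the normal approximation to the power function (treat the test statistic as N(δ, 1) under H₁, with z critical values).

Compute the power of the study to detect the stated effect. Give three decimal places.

Noncentrality parameter: δ = d / √(1/n₁ + 1/n₂) = 0.22 / √(1/150 + 1/466) = 2.3435
One-sided α = 0.01 → critical value z_{0.01} = 2.326.
Power = Φ(δ − 2.326) = Φ(0.017) = 0.5069.

Power ≈ 0.507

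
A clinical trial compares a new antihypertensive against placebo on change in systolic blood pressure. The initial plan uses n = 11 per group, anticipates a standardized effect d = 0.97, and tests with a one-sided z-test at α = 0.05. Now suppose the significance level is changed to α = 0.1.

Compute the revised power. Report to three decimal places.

δ = d·√(n/2) = 0.97 × √(11/2) = 2.2749 (unchanged). New critical value: z_{0.1} = 1.282.
Revised power = Φ(δ − 1.282) = Φ(0.993) = 0.8397.

Power ≈ 0.840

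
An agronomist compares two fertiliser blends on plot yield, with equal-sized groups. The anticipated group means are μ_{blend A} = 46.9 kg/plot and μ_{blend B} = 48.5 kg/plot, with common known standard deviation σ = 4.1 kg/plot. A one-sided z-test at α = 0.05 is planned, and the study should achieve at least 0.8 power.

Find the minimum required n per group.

Standardized effect: d = |μ_{blend A} − μ_{blend B}| / σ = |46.9 − 48.5| / 4.1 = 0.3902
For power 0.8 need Φ(δ − z_{0.05}) = 0.8, so δ = z_{0.05} + z_{0.20} = 1.645 + 0.842 = 2.486.
δ = d·√(n/2) ⇒ n = 2(δ/d)² = 2 × (2.486 / 0.3902)² = 81.19.
Rounding up, n = 82 per group.

n = 82 per group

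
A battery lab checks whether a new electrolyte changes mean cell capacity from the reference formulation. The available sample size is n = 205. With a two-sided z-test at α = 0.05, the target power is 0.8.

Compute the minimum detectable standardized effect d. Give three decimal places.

Need Φ(δ − 1.960) = 0.8, so δ = 1.960 + 0.842 = 2.802.
(The second rejection-region term Φ(−δ − z_{α/2}) is negligible and dropped.)
δ = d·√n ⇒ d = δ/√n = 2.802/√205 = 0.1957.

d ≈ 0.196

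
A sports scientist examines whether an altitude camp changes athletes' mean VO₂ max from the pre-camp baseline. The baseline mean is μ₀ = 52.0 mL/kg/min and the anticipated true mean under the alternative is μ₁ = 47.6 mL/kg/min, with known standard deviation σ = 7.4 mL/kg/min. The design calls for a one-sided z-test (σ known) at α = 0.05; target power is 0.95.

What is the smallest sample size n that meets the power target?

n = 31

Standardized effect: d = |μ₁ − μ₀| / σ = |47.6 − 52.0| / 7.4 = 0.5946
For power 0.95 need Φ(δ − z_{0.05}) = 0.95, so δ = z_{0.05} + z_{0.05} = 1.645 + 1.645 = 3.290.
δ = d·√n ⇒ n = (δ/d)² = (3.290 / 0.5946)² = 30.61.
Rounding up, n = 31.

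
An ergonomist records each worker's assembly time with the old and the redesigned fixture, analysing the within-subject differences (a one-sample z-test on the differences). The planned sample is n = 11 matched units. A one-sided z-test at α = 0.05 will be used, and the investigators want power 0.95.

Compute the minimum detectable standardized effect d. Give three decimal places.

Need Φ(δ − 1.645) = 0.95, so δ = 1.645 + 1.645 = 3.290.
δ = d·√n ⇒ d = δ/√n = 3.290/√11 = 0.9919.

d ≈ 0.992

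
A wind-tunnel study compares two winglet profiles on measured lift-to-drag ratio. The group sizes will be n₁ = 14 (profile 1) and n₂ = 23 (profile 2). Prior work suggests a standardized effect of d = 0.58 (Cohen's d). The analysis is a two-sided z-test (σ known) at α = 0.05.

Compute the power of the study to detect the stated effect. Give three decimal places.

Noncentrality parameter: δ = d / √(1/n₁ + 1/n₂) = 0.58 / √(1/14 + 1/23) = 1.7110
Critical value for a two-sided test at α = 0.05: z_{α/2} = 1.960.
Power = Φ(δ − 1.960) + Φ(−δ − 1.960) = Φ(-0.249) + Φ(-3.671) = 0.4017 + 0.0001 = 0.4018.

Power ≈ 0.402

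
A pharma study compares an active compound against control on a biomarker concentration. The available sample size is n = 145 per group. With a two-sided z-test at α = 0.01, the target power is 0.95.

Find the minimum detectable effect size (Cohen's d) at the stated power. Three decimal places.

d ≈ 0.496

Need Φ(δ − 2.576) = 0.95, so δ = 2.576 + 1.645 = 4.221.
(The second rejection-region term Φ(−δ − z_{α/2}) is negligible and dropped.)
δ = d·√(n/2) ⇒ d = δ/√(n/2) = 4.221/√(145/2) = 0.4957.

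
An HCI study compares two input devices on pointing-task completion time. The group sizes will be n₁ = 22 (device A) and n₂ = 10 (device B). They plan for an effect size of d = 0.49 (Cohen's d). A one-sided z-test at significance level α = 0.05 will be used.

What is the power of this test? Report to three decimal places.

Power ≈ 0.359

Noncentrality parameter: δ = d / √(1/n₁ + 1/n₂) = 0.49 / √(1/22 + 1/10) = 1.2848
Critical value for a one-sided test at α = 0.05: z_α = 1.645.
Power = Φ(δ − 1.645) = Φ(-0.360) = 0.3594.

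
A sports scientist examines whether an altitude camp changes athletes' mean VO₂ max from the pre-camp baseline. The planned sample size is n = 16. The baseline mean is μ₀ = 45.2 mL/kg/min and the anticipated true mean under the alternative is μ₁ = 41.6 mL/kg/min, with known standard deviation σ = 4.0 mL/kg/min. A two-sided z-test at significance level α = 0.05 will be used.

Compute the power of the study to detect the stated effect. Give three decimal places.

Power ≈ 0.950

Standardized effect: d = |μ₁ − μ₀| / σ = |41.6 − 45.2| / 4.0 = 0.9000
Noncentrality parameter: δ = d·√n = 0.9000 × √16 = 3.6000
Two-sided α = 0.05 → critical value z_{0.025} = 1.960.
Power = Φ(δ − 1.960) + Φ(−δ − 1.960) = Φ(1.640) + Φ(-5.560) = 0.9495 + 0.0000 = 0.9495.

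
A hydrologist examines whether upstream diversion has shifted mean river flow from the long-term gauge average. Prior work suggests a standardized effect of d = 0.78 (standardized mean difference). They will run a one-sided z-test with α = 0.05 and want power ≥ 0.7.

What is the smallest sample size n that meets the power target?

Set Φ(δ − 1.645) = 0.7; then δ − 1.645 = Φ⁻¹(0.7) = 0.524, giving δ = 2.169.
δ = d·√n ⇒ n = (δ/d)² = (2.169 / 0.78)² = 7.73.
Round up to the next whole unit.

n = 8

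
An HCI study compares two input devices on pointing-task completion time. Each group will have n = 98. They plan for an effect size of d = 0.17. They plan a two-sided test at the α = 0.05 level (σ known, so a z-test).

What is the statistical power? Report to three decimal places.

Noncentrality parameter: δ = d·√(n/2) = 0.17 × √(98/2) = 1.1900
Two-sided α = 0.05 → critical value z_{0.025} = 1.960.
Power = Φ(δ − 1.960) + Φ(−δ − 1.960) = Φ(-0.770) + Φ(-3.150) = 0.2207 + 0.0008 = 0.2215.

Power ≈ 0.221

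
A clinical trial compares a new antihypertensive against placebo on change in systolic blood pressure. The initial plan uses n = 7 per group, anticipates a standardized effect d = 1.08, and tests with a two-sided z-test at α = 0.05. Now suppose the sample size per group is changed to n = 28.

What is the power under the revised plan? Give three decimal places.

Power ≈ 0.981

With n = 28 per group: δ = d·√(n/2) = 1.08 × √(28/2) = 4.0410. Critical value z_{0.025} = 1.960.
Revised power = Φ(δ − 1.960) + Φ(−δ − 1.960) = Φ(2.081) + Φ(-6.001) = 0.9813 + 0.0000 = 0.9813.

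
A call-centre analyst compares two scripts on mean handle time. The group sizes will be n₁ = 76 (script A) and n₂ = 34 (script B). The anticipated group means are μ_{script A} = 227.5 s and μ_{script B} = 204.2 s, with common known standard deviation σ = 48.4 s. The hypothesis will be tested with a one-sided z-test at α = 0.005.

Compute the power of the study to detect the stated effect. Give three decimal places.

Standardized effect: d = |μ_{script A} − μ_{script B}| / σ = |227.5 − 204.2| / 48.4 = 0.4814
Noncentrality parameter: δ = d / √(1/n₁ + 1/n₂) = 0.4814 / √(1/76 + 1/34) = 2.3332
One-sided α = 0.005 → critical value z_{0.005} = 2.576.
Power = Φ(δ − 2.576) = Φ(-0.243) = 0.4042.

Power ≈ 0.404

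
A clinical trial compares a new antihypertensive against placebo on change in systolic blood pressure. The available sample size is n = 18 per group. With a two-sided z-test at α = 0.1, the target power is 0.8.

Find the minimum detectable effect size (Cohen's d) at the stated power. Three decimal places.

Need Φ(δ − 1.645) = 0.8, so δ = 1.645 + 0.842 = 2.486.
(Lower-tail contribution to power is negligible for δ > 0.)
δ = d·√(n/2) ⇒ d = δ/√(n/2) = 2.486/√(18/2) = 0.8288.

d ≈ 0.829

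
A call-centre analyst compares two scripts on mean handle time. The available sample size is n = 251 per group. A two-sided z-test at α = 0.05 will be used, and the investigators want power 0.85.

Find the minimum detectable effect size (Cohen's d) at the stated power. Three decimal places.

d ≈ 0.267

Need Φ(δ − 1.960) = 0.85, so δ = 1.960 + 1.036 = 2.996.
(The second rejection-region term Φ(−δ − z_{α/2}) is negligible and dropped.)
δ = d·√(n/2) ⇒ d = δ/√(n/2) = 2.996/√(251/2) = 0.2675.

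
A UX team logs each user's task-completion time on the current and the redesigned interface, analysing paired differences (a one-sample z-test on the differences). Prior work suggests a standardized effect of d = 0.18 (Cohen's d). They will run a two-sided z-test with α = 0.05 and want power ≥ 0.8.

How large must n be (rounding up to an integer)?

For power 0.8 need Φ(δ − z_{0.025}) = 0.8, so δ = z_{0.025} + z_{0.20} = 1.960 + 0.842 = 2.802.
(The Φ(−δ − z_{α/2}) term is vanishingly small for δ > 0 and is dropped in the standard sample-size formula.)
δ = d·√n ⇒ n = (δ/d)² = (2.802 / 0.18)² = 242.25.
Rounding up, n = 243.

n = 243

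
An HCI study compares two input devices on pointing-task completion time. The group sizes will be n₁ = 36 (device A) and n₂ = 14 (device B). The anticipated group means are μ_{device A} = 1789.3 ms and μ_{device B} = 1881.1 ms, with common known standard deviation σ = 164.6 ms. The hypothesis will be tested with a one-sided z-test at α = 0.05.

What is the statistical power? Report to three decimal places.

Power ≈ 0.550

Standardized effect: d = |μ_{device A} − μ_{device B}| / σ = |1789.3 − 1881.1| / 164.6 = 0.5577
Noncentrality parameter: δ = d / √(1/n₁ + 1/n₂) = 0.5577 / √(1/36 + 1/14) = 1.7707
Critical value for a one-sided test at α = 0.05: z_α = 1.645.
Power = P(Z > 1.645 − δ) = Φ(0.126) = 0.5501.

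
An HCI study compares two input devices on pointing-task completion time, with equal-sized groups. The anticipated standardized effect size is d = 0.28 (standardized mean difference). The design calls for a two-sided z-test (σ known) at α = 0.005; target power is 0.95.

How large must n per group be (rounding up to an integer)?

Set Φ(δ − 2.807) = 0.95; then δ − 2.807 = Φ⁻¹(0.95) = 1.645, giving δ = 4.452.
(The Φ(−δ − z_{α/2}) term is vanishingly small for δ > 0 and is dropped in the standard sample-size formula.)
δ = d·√(n/2) ⇒ n = 2(δ/d)² = 2 × (4.452 / 0.28)² = 505.59.
Round up to the next whole unit.

n = 506 per group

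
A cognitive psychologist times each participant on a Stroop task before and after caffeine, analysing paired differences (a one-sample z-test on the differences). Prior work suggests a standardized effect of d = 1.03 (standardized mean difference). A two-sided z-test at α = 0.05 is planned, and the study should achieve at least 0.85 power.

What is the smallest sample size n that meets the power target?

For power 0.85 need Φ(δ − z_{0.025}) = 0.85, so δ = z_{0.025} + z_{0.15} = 1.960 + 1.036 = 2.996.
(Ignoring the negligible lower-tail rejection probability gives the usual closed-form inversion.)
δ = d·√n ⇒ n = (δ/d)² = (2.996 / 1.03)² = 8.46.
Rounding up, n = 9.

n = 9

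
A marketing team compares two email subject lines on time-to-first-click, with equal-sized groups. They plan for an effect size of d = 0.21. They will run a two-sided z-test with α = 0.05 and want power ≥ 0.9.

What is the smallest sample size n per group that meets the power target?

n = 477 per group

Set Φ(δ − 1.960) = 0.9; then δ − 1.960 = Φ⁻¹(0.9) = 1.282, giving δ = 3.242.
(Ignoring the negligible lower-tail rejection probability gives the usual closed-form inversion.)
δ = d·√(n/2) ⇒ n = 2(δ/d)² = 2 × (3.242 / 0.21)² = 476.53.
Rounding up, n = 477 per group.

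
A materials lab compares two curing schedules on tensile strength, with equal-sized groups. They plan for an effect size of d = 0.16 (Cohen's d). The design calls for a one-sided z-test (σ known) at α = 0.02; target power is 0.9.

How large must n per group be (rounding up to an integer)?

n = 870 per group

Set Φ(δ − 2.054) = 0.9; then δ − 2.054 = Φ⁻¹(0.9) = 1.282, giving δ = 3.335.
δ = d·√(n/2) ⇒ n = 2(δ/d)² = 2 × (3.335 / 0.16)² = 869.08.
Round up to the next whole unit.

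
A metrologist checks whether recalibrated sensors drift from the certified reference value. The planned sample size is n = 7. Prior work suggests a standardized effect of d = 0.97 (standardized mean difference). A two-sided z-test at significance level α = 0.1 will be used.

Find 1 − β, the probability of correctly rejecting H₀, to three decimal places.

Power ≈ 0.822

Noncentrality parameter: λ = d·√n = 0.97 × √7 = 2.5664
Two-sided α = 0.1 → critical value z_{0.05} = 1.645.
Power = Φ(λ − 1.645) + Φ(−λ − 1.645) = Φ(0.922) + Φ(-4.211) = 0.8216 + 0.0000 = 0.8216.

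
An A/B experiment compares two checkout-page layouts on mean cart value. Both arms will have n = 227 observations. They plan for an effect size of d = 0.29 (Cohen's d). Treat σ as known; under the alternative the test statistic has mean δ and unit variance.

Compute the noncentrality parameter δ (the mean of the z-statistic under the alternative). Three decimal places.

The noncentrality parameter scales effect size by the design's sample-size factor: δ = d·√(n/2) = 0.29 × √(227/2) = 3.0896

δ ≈ 3.090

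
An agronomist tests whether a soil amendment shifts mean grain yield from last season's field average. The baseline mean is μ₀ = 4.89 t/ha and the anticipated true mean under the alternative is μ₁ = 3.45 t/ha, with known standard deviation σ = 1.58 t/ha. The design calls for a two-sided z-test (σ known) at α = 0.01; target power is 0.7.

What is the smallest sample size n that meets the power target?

n = 12

Standardized effect: d = |μ₁ − μ₀| / σ = |3.45 − 4.89| / 1.58 = 0.9114
Set Φ(δ − 2.576) = 0.7; then δ − 2.576 = Φ⁻¹(0.7) = 0.524, giving δ = 3.100.
(The Φ(−δ − z_{α/2}) term is vanishingly small for δ > 0 and is dropped in the standard sample-size formula.)
δ = d·√n ⇒ n = (δ/d)² = (3.100 / 0.9114)² = 11.57.
Round up to the next whole unit.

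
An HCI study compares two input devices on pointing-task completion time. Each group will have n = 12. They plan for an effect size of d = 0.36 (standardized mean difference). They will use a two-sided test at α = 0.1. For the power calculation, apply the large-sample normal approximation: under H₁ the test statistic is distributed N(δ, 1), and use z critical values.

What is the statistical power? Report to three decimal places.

Power ≈ 0.228

Noncentrality parameter: δ = d·√(n/2) = 0.36 × √(12/2) = 0.8818
Critical value for a two-sided test at α = 0.1: z_{α/2} = 1.645.
Power = Φ(δ − 1.645) + Φ(−δ − 1.645) = Φ(-0.763) + Φ(-2.527) = 0.2227 + 0.0058 = 0.2285.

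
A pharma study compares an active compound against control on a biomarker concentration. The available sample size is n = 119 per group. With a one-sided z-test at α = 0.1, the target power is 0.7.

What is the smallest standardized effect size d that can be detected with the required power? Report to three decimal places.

Required noncentrality: δ = z_{0.1} + z_{0.30} = 1.282 + 0.524 = 1.806.
δ = d·√(n/2) ⇒ d = δ/√(n/2) = 1.806/√(119/2) = 0.2341.

d ≈ 0.234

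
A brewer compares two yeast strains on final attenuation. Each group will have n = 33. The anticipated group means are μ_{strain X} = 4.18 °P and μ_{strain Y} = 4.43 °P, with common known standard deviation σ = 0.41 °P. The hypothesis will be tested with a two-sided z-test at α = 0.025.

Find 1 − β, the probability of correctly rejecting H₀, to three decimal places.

Power ≈ 0.593

Standardized effect: d = |μ_{strain X} − μ_{strain Y}| / σ = |4.18 − 4.43| / 0.41 = 0.6098
Noncentrality parameter: δ = d·√(n/2) = 0.6098 × √(33/2) = 2.4768
Critical value for a two-sided test at α = 0.025: z_{α/2} = 2.241.
Power = Φ(δ − 2.241) + Φ(−δ − 2.241) = Φ(0.235) + Φ(-4.718) = 0.5931 + 0.0000 = 0.5931.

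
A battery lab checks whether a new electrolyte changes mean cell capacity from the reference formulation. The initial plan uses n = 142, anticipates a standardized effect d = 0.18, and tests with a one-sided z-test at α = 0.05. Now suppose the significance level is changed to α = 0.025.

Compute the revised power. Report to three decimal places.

Power ≈ 0.573

δ = d·√n = 0.18 × √142 = 2.1449 (unchanged). New critical value: z_{0.025} = 1.960.
Revised power = P(Z > 1.960 − δ) = Φ(0.185) = 0.5734.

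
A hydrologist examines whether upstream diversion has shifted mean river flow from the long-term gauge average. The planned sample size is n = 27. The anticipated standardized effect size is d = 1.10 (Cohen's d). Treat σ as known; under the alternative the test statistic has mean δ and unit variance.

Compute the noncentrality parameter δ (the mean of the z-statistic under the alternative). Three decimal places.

δ ≈ 5.716

The noncentrality parameter scales effect size by the design's sample-size factor: δ = d·√n = 1.10 × √27 = 5.7158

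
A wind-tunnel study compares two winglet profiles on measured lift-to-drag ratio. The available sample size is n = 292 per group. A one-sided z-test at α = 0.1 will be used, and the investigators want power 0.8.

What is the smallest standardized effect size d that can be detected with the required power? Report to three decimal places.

Required noncentrality: δ = z_{0.1} + z_{0.20} = 1.282 + 0.842 = 2.123.
δ = d·√(n/2) ⇒ d = δ/√(n/2) = 2.123/√(292/2) = 0.1757.

d ≈ 0.176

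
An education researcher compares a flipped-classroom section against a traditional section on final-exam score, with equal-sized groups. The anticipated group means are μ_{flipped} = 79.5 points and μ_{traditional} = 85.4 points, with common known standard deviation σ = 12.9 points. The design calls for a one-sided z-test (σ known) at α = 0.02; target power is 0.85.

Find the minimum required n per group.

n = 92 per group

Standardized effect: d = |μ_{flipped} − μ_{traditional}| / σ = |79.5 − 85.4| / 12.9 = 0.4574
For power 0.85 need Φ(δ − z_{0.02}) = 0.85, so δ = z_{0.02} + z_{0.15} = 2.054 + 1.036 = 3.090.
δ = d·√(n/2) ⇒ n = 2(δ/d)² = 2 × (3.090 / 0.4574)² = 91.30.
Rounding up, n = 92 per group.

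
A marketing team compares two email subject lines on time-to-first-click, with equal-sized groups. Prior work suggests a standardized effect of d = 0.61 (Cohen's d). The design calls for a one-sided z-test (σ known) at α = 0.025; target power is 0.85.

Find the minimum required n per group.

n = 49 per group

Set Φ(δ − 1.960) = 0.85; then δ − 1.960 = Φ⁻¹(0.85) = 1.036, giving δ = 2.996.
δ = d·√(n/2) ⇒ n = 2(δ/d)² = 2 × (2.996 / 0.61)² = 48.26.
Round up to the next whole unit.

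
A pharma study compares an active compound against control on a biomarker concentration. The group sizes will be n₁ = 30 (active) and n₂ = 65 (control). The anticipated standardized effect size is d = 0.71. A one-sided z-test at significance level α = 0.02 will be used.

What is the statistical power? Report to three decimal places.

Power ≈ 0.878

Noncentrality parameter: δ = d / √(1/n₁ + 1/n₂) = 0.71 / √(1/30 + 1/65) = 3.2167
One-sided α = 0.02 → critical value z_{0.02} = 2.054.
Power = P(Z > 2.054 − δ) = Φ(1.163) = 0.8776.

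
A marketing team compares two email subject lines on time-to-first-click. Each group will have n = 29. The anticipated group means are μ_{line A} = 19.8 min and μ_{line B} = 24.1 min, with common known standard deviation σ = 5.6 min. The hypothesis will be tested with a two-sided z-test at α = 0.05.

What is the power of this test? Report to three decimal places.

Power ≈ 0.832

Standardized effect: d = |μ_{line A} − μ_{line B}| / σ = |19.8 − 24.1| / 5.6 = 0.7679
Noncentrality parameter: δ = d·√(n/2) = 0.7679 × √(29/2) = 2.9239
Two-sided α = 0.05 → critical value z_{0.025} = 1.960.
Power = Φ(δ − 1.960) + Φ(−δ − 1.960) = Φ(0.964) + Φ(-4.884) = 0.8325 + 0.0000 = 0.8325.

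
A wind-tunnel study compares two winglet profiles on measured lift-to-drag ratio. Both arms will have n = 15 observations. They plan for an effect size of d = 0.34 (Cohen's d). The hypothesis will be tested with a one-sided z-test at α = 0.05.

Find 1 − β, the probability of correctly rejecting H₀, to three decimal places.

Power ≈ 0.238

Noncentrality parameter: δ = d·√(n/2) = 0.34 × √(15/2) = 0.9311
One-sided α = 0.05 → critical value z_{0.05} = 1.645.
Power = P(Z > 1.645 − δ) = Φ(-0.714) = 0.2377.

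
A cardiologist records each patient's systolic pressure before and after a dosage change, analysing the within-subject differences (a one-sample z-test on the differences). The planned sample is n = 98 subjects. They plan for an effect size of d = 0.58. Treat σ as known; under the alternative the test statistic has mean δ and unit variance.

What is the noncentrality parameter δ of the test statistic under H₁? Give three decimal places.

δ ≈ 5.742

δ = d·√n = 0.58 × √98 = 5.7417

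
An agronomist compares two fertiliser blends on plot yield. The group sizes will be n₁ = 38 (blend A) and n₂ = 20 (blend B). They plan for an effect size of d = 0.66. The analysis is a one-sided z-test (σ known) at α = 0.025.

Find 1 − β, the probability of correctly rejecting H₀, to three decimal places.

Noncentrality parameter: δ = d / √(1/n₁ + 1/n₂) = 0.66 / √(1/38 + 1/20) = 2.3891
One-sided α = 0.025 → critical value z_{0.025} = 1.960.
Power = Φ(δ − 1.960) = Φ(0.429) = 0.6661.

Power ≈ 0.666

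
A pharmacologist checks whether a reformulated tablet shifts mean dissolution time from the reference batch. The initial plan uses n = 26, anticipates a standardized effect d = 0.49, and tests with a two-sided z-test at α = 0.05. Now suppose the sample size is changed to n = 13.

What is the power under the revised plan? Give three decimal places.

Power ≈ 0.423

With n = 13: δ = d·√n = 0.49 × √13 = 1.7667. Critical value z_{0.025} = 1.960.
Revised power = Φ(δ − 1.960) + Φ(−δ − 1.960) = Φ(-0.193) + Φ(-3.727) = 0.4234 + 0.0001 = 0.4235.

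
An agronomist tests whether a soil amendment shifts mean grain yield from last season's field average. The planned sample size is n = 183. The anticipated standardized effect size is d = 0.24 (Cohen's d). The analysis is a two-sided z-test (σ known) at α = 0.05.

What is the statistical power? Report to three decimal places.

Power ≈ 0.901

Noncentrality parameter: δ = d·√n = 0.24 × √183 = 3.2467
Critical value for a two-sided test at α = 0.05: z_{α/2} = 1.960.
Power = Φ(δ − 1.960) + Φ(−δ − 1.960) = Φ(1.287) + Φ(-5.207) = 0.9009 + 0.0000 = 0.9009.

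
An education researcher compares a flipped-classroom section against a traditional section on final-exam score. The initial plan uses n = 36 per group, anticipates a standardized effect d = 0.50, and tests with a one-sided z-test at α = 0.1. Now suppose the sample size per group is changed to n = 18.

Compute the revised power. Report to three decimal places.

Power ≈ 0.586

With n = 18 per group: δ = d·√(n/2) = 0.50 × √(18/2) = 1.5000. Critical value z_{0.1} = 1.282.
Revised power = Φ(δ − 1.282) = Φ(0.218) = 0.5865.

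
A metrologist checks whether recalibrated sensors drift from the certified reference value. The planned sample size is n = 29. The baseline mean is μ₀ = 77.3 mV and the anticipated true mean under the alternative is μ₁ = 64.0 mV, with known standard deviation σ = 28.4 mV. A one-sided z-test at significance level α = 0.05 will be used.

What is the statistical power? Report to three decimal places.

Power ≈ 0.810

Standardized effect: d = |μ₁ − μ₀| / σ = |64.0 − 77.3| / 28.4 = 0.4683
Noncentrality parameter: λ = d·√n = 0.4683 × √29 = 2.5219
Critical value for a one-sided test at α = 0.05: z_α = 1.645.
Power = P(Z > 1.645 − λ) = Φ(0.877) = 0.8098.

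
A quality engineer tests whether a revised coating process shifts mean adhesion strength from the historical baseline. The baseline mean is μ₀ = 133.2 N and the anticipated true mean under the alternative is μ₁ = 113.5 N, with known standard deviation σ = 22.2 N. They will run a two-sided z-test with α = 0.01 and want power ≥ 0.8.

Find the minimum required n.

n = 15

Standardized effect: d = |μ₁ − μ₀| / σ = |113.5 − 133.2| / 22.2 = 0.8874
For power 0.8 need Φ(δ − z_{0.005}) = 0.8, so δ = z_{0.005} + z_{0.20} = 2.576 + 0.842 = 3.417.
(The Φ(−δ − z_{α/2}) term is vanishingly small for δ > 0 and is dropped in the standard sample-size formula.)
δ = d·√n ⇒ n = (δ/d)² = (3.417 / 0.8874)² = 14.83.
Rounding up, n = 15.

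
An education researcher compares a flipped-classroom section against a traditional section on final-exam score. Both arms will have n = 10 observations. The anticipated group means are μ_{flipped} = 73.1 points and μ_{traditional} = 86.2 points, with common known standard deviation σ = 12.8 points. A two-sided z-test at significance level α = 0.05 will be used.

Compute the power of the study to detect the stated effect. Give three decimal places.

Standardized effect: d = |μ_{flipped} − μ_{traditional}| / σ = |73.1 − 86.2| / 12.8 = 1.0234
Noncentrality parameter: δ = d·√(n/2) = 1.0234 × √(10/2) = 2.2885
Critical value for a two-sided test at α = 0.05: z_{α/2} = 1.960.
Power = Φ(δ − 1.960) + Φ(−δ − 1.960) = Φ(0.329) + Φ(-4.248) = 0.6287 + 0.0000 = 0.6287.

Power ≈ 0.629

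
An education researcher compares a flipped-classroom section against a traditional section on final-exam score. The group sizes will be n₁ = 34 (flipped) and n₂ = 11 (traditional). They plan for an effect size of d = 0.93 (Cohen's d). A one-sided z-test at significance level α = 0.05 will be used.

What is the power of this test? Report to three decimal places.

Noncentrality parameter: δ = d / √(1/n₁ + 1/n₂) = 0.93 / √(1/34 + 1/11) = 2.6811
One-sided α = 0.05 → critical value z_{0.05} = 1.645.
Power = Φ(δ − 1.645) = Φ(1.036) = 0.8500.

Power ≈ 0.850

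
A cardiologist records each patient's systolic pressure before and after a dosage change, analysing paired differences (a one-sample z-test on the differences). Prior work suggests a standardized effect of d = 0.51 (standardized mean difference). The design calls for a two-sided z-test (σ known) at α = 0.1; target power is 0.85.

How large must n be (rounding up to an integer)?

For power 0.85 need Φ(δ − z_{0.05}) = 0.85, so δ = z_{0.05} + z_{0.15} = 1.645 + 1.036 = 2.681.
(For δ > 0 the lower-tail rejection region contributes negligibly to power, so the one-term inversion is standard.)
δ = d·√n ⇒ n = (δ/d)² = (2.681 / 0.51)² = 27.64.
Round up to the next whole unit.

n = 28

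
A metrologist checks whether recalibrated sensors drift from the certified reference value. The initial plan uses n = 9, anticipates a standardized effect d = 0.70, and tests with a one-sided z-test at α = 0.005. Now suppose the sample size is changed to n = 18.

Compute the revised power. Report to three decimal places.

Power ≈ 0.653

With n = 18: δ = d·√n = 0.70 × √18 = 2.9698. Critical value z_{0.005} = 2.576.
Revised power = Φ(δ − 2.576) = Φ(0.394) = 0.6532.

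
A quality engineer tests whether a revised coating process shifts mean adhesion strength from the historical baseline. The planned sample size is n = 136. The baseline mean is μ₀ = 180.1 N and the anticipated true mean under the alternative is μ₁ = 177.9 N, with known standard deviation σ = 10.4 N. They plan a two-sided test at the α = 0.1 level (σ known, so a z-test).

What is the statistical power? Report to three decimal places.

Standardized effect: d = |μ₁ − μ₀| / σ = |177.9 − 180.1| / 10.4 = 0.2115
Noncentrality parameter: δ = d·√n = 0.2115 × √136 = 2.4669
Two-sided α = 0.1 → critical value z_{0.05} = 1.645.
Power = Φ(δ − 1.645) + Φ(−δ − 1.645) = Φ(0.822) + Φ(-4.112) = 0.7945 + 0.0000 = 0.7945.

Power ≈ 0.795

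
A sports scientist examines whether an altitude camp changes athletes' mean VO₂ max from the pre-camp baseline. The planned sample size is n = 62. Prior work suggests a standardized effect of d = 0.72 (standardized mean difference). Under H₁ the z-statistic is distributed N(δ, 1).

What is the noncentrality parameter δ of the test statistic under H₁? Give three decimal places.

δ ≈ 5.669

The noncentrality parameter scales effect size by the design's sample-size factor: δ = d·√n = 0.72 × √62 = 5.6693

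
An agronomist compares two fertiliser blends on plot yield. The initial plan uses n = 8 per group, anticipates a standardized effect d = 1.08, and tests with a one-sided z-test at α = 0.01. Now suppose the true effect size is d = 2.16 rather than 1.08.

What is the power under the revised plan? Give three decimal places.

With d = 2.16: δ = d·√(n/2) = 2.16 × √(8/2) = 4.3200. Critical value z_{0.01} = 2.326.
Revised power = P(Z > 2.326 − δ) = Φ(1.994) = 0.9769.

Power ≈ 0.977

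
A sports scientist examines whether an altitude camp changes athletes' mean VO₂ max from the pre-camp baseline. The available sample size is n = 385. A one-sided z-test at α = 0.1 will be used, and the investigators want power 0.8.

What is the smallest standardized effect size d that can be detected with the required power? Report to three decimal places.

Required noncentrality: δ = z_{0.1} + z_{0.20} = 1.282 + 0.842 = 2.123.
δ = d·√n ⇒ d = δ/√n = 2.123/√385 = 0.1082.

d ≈ 0.108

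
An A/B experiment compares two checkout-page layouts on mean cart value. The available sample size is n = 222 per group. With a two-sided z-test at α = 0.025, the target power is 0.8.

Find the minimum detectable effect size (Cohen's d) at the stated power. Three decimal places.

d ≈ 0.293

Need Φ(δ − 2.241) = 0.8, so δ = 2.241 + 0.842 = 3.083.
(Lower-tail contribution to power is negligible for δ > 0.)
δ = d·√(n/2) ⇒ d = δ/√(n/2) = 3.083/√(222/2) = 0.2926.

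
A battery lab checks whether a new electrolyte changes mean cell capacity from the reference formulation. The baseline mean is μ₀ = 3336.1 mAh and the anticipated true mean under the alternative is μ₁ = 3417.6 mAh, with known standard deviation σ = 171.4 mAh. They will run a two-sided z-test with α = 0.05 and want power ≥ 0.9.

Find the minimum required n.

n = 47

Standardized effect: d = |μ₁ − μ₀| / σ = |3417.6 − 3336.1| / 171.4 = 0.4755
Set Φ(δ − 1.960) = 0.9; then δ − 1.960 = Φ⁻¹(0.9) = 1.282, giving δ = 3.242.
(The Φ(−δ − z_{α/2}) term is vanishingly small for δ > 0 and is dropped in the standard sample-size formula.)
δ = d·√n ⇒ n = (δ/d)² = (3.242 / 0.4755)² = 46.47.
Round up to the next whole unit.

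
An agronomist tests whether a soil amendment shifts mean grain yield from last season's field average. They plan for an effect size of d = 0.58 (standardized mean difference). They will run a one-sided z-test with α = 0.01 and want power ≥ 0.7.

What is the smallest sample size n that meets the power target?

n = 25

Set Φ(δ − 2.326) = 0.7; then δ − 2.326 = Φ⁻¹(0.7) = 0.524, giving δ = 2.851.
δ = d·√n ⇒ n = (δ/d)² = (2.851 / 0.58)² = 24.16.
Rounding up, n = 25.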